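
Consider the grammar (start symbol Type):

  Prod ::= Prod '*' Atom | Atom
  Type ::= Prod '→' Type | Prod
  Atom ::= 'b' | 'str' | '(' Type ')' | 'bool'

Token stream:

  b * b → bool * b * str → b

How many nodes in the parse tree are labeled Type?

[Type [Prod [Prod [Atom b]] * [Atom b]] → [Type [Prod [Prod [Prod [Atom bool]] * [Atom b]] * [Atom str]] → [Type [Prod [Atom b]]]]]

3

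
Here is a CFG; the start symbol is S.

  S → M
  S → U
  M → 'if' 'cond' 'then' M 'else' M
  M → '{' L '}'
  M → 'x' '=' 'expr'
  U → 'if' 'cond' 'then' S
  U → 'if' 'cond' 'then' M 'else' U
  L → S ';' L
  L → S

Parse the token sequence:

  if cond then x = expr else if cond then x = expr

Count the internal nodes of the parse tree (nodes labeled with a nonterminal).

[S [U if cond then [M x = expr] else [U if cond then [S [M x = expr]]]]]

6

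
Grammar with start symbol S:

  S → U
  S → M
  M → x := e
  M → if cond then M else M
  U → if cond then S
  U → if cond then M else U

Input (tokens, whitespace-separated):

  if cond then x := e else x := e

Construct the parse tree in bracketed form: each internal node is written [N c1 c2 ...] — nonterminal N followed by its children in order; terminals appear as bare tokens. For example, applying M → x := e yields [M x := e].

S
M
if cond then M else M
if cond then x := e else M
if cond then x := e else x := e

[S [M if cond then [M x := e] else [M x := e]]]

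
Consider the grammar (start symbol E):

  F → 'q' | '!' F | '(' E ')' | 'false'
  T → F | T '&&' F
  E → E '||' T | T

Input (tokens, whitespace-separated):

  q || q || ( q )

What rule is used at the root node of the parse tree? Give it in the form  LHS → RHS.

[E [E [E [T [F q]]] || [T [F q]]] || [T [F ( [E [T [F q]]] )]]]

E → E '||' T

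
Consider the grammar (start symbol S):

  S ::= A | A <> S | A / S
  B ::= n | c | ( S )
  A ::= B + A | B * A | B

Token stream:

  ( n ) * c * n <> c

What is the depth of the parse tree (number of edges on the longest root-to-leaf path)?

6

[S [A [B ( [S [A [B n]]] )] * [A [B c] * [A [B n]]]] <> [S [A [B c]]]]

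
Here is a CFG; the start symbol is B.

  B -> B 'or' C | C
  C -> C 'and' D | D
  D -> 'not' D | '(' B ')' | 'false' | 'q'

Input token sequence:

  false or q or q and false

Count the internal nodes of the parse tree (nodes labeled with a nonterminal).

[B [B [B [C [D false]]] or [C [D q]]] or [C [C [D q]] and [D false]]]

11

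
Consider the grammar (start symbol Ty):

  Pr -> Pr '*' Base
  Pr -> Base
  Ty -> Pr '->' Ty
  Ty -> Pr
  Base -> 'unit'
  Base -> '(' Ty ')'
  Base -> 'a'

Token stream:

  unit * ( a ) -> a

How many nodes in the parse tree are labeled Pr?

[Ty [Pr [Pr [Base unit]] * [Base ( [Ty [Pr [Base a]]] )]] -> [Ty [Pr [Base a]]]]

4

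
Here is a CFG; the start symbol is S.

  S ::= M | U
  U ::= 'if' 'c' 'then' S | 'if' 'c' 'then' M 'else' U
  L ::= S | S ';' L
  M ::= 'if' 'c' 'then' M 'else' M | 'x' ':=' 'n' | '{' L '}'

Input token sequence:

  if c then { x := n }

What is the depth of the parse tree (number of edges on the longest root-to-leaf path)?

7

[S [U if c then [S [M { [L [S [M x := n]]] }]]]]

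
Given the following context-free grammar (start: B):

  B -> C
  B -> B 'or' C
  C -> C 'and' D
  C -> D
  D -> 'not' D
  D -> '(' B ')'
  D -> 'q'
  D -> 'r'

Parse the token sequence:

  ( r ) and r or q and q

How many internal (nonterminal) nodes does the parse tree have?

13

[B [B [C [C [D ( [B [C [D r]]] )]] and [D r]]] or [C [C [D q]] and [D q]]]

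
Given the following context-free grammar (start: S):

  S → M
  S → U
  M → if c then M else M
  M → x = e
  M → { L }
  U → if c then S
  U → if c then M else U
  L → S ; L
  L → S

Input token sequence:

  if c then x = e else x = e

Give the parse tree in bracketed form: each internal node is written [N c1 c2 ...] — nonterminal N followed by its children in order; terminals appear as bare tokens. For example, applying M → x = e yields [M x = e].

S
M
if c then M else M
if c then x = e else M
if c then x = e else x = e

[S [M if c then [M x = e] else [M x = e]]]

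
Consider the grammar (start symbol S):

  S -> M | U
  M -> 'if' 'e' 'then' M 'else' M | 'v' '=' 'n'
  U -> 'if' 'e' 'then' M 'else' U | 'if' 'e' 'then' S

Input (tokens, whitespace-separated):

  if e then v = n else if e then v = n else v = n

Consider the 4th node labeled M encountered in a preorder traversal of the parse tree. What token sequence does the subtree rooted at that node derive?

v = n

[S [M if e then [M v = n] else [M if e then [M v = n] else [M v = n]]]]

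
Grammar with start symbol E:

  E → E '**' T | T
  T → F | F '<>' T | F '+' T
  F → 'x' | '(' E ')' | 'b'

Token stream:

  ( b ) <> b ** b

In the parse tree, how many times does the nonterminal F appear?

4

[E [E [T [F ( [E [T [F b]]] )] <> [T [F b]]]] ** [T [F b]]]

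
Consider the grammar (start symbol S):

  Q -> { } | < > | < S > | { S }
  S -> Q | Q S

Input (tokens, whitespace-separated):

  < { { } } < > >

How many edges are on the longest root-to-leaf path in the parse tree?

[S [Q < [S [Q { [S [Q { }]] }] [S [Q < >]]] >]]

6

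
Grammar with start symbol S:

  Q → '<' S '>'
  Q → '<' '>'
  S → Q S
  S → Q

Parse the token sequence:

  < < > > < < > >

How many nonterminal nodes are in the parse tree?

[S [Q < [S [Q < >]] >] [S [Q < [S [Q < >]] >]]]

8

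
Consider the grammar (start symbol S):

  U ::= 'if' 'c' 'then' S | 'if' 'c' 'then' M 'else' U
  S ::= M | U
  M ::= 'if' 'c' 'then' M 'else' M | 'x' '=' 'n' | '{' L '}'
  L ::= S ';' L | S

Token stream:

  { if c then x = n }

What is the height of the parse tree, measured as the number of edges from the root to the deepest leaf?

7

[S [M { [L [S [U if c then [S [M x = n]]]]] }]]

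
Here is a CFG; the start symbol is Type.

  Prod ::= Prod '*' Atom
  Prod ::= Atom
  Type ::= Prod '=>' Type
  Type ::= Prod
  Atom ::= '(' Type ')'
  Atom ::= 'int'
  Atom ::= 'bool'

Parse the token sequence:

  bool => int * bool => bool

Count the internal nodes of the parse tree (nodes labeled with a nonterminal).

11

[Type [Prod [Atom bool]] => [Type [Prod [Prod [Atom int]] * [Atom bool]] => [Type [Prod [Atom bool]]]]]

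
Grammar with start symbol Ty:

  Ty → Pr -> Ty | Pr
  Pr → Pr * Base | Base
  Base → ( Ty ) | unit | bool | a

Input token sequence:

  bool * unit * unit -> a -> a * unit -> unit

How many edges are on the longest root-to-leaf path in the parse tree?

[Ty [Pr [Pr [Pr [Base bool]] * [Base unit]] * [Base unit]] -> [Ty [Pr [Base a]] -> [Ty [Pr [Pr [Base a]] * [Base unit]] -> [Ty [Pr [Base unit]]]]]]

6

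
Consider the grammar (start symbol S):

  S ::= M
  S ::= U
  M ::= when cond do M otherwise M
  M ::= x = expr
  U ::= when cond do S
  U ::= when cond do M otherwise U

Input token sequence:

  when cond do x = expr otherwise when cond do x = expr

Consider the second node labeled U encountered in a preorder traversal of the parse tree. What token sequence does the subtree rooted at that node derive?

when cond do x = expr

[S [U when cond do [M x = expr] otherwise [U when cond do [S [M x = expr]]]]]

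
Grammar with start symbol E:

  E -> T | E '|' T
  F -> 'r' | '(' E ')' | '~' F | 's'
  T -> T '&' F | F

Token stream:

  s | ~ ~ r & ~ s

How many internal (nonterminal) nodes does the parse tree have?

[E [E [T [F s]]] | [T [T [F ~ [F ~ [F r]]]] & [F ~ [F s]]]]

11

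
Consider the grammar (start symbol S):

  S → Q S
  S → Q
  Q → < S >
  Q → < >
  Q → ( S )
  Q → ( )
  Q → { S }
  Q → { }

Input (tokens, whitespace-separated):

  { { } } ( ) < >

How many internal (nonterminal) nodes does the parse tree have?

[S [Q { [S [Q { }]] }] [S [Q ( )] [S [Q < >]]]]

8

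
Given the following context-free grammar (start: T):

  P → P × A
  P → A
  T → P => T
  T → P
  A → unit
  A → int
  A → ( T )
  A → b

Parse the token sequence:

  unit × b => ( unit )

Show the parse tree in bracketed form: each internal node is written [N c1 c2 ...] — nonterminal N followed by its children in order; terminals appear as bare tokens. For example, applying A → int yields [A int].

T
P => T
P × A => T
A × A => T
unit × A => T
unit × b => T
unit × b => P
unit × b => A
unit × b => ( T )
unit × b => ( P )
unit × b => ( A )
unit × b => ( unit )

[T [P [P [A unit]] × [A b]] => [T [P [A ( [T [P [A unit]]] )]]]]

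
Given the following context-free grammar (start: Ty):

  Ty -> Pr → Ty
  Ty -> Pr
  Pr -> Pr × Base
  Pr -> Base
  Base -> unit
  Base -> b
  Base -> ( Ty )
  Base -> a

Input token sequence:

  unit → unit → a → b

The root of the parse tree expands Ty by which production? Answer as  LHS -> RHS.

[Ty [Pr [Base unit]] → [Ty [Pr [Base unit]] → [Ty [Pr [Base a]] → [Ty [Pr [Base b]]]]]]

Ty -> Pr → Ty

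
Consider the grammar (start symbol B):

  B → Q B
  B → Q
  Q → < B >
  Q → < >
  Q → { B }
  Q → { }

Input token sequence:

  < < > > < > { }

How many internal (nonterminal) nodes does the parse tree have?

8

[B [Q < [B [Q < >]] >] [B [Q < >] [B [Q { }]]]]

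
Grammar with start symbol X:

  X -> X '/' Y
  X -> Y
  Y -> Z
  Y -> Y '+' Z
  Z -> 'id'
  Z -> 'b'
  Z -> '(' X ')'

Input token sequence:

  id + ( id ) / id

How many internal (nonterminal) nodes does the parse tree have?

11

[X [X [Y [Y [Z id]] + [Z ( [X [Y [Z id]]] )]]] / [Y [Z id]]]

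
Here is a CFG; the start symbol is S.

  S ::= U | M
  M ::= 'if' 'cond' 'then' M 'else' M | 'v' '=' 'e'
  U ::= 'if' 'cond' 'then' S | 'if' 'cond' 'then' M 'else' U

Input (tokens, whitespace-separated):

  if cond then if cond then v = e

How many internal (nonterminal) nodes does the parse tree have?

[S [U if cond then [S [U if cond then [S [M v = e]]]]]]

6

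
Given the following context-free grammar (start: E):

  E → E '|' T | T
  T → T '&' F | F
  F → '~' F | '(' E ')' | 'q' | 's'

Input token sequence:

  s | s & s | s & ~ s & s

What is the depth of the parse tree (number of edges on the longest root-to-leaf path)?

[E [E [E [T [F s]]] | [T [T [F s]] & [F s]]] | [T [T [T [F s]] & [F ~ [F s]]] & [F s]]]

5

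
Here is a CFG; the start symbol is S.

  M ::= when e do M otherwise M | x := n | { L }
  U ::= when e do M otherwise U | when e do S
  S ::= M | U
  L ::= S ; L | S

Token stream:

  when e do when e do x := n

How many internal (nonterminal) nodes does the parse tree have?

6

[S [U when e do [S [U when e do [S [M x := n]]]]]]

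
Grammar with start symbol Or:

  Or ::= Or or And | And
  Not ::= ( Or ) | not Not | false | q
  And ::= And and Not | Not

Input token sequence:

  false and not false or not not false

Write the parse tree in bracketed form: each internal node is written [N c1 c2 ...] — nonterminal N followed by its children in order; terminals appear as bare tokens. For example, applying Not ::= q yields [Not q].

Or
Or or And
And or And
And and Not or And
Not and Not or And
false and Not or And
false and not Not or And
false and not false or And
false and not false or Not
false and not false or not Not
false and not false or not not Not
false and not false or not not false

[Or [Or [And [And [Not false]] and [Not not [Not false]]]] or [And [Not not [Not not [Not false]]]]]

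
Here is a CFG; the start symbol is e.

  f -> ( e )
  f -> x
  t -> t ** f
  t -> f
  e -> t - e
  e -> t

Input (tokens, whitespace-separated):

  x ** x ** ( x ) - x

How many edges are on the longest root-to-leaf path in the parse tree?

[e [t [t [t [f x]] ** [f x]] ** [f ( [e [t [f x]]] )]] - [e [t [f x]]]]

6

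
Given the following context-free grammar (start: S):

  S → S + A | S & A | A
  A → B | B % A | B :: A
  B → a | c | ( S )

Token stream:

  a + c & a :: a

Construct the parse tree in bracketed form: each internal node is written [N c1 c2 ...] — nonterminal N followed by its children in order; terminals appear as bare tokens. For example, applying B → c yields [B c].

[S [S [S [A [B a]]] + [A [B c]]] & [A [B a] :: [A [B a]]]]

S
S & A
S + A & A
A + A & A
B + A & A
a + A & A
a + B & A
a + c & A
a + c & B :: A
a + c & a :: A
a + c & a :: B
a + c & a :: a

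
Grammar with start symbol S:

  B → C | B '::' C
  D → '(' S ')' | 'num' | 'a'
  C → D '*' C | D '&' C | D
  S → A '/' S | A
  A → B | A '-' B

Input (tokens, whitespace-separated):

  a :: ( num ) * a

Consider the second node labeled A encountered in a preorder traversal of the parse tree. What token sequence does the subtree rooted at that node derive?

[S [A [B [B [C [D a]]] :: [C [D ( [S [A [B [C [D num]]]]] )] * [C [D a]]]]]]

num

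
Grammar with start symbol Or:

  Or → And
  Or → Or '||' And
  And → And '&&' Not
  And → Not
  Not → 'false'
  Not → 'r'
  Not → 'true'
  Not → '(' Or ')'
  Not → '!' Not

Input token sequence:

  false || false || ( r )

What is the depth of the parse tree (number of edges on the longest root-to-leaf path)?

6

[Or [Or [Or [And [Not false]]] || [And [Not false]]] || [And [Not ( [Or [And [Not r]]] )]]]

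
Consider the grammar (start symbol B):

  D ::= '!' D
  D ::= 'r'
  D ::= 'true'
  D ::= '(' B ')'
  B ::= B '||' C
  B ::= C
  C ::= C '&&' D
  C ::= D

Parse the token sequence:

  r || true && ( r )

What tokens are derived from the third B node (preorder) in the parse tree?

[B [B [C [D r]]] || [C [C [D true]] && [D ( [B [C [D r]]] )]]]

r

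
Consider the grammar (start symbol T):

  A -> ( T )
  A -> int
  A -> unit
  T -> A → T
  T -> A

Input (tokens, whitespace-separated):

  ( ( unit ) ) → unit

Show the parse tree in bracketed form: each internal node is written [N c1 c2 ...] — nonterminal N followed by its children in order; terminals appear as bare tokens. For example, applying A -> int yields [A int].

T
A → T
( T ) → T
( A ) → T
( ( T ) ) → T
( ( A ) ) → T
( ( unit ) ) → T
( ( unit ) ) → A
( ( unit ) ) → unit

[T [A ( [T [A ( [T [A unit]] )]] )] → [T [A unit]]]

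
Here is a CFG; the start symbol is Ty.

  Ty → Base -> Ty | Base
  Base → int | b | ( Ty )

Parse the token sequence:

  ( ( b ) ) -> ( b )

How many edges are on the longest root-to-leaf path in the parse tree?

[Ty [Base ( [Ty [Base ( [Ty [Base b]] )]] )] -> [Ty [Base ( [Ty [Base b]] )]]]

6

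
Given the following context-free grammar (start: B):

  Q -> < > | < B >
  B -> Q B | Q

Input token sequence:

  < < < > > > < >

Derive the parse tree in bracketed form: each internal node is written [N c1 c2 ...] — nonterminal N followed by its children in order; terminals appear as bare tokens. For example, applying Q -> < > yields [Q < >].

[B [Q < [B [Q < [B [Q < >]] >]] >] [B [Q < >]]]

B
Q B
< B > B
< Q > B
< < B > > B
< < Q > > B
< < < > > > B
< < < > > > Q
< < < > > > < >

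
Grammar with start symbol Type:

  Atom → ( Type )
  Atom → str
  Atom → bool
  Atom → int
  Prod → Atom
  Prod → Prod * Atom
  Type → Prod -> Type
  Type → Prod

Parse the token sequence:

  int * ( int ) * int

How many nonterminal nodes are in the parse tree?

10

[Type [Prod [Prod [Prod [Atom int]] * [Atom ( [Type [Prod [Atom int]]] )]] * [Atom int]]]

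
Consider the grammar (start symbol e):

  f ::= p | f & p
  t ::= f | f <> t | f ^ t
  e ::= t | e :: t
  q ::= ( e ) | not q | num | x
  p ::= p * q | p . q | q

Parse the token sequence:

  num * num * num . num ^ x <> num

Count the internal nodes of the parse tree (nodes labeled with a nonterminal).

19

[e [t [f [p [p [p [p [q num]] * [q num]] * [q num]] . [q num]]] ^ [t [f [p [q x]]] <> [t [f [p [q num]]]]]]]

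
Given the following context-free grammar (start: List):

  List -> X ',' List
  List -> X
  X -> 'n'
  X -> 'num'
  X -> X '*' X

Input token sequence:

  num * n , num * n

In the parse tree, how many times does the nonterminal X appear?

[List [X [X num] * [X n]] , [List [X [X num] * [X n]]]]

6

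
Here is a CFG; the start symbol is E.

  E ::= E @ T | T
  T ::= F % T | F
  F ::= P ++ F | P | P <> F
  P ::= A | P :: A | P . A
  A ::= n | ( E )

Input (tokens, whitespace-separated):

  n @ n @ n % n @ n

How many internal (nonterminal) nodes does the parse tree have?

[E [E [E [E [T [F [P [A n]]]]] @ [T [F [P [A n]]]]] @ [T [F [P [A n]]] % [T [F [P [A n]]]]]] @ [T [F [P [A n]]]]]

24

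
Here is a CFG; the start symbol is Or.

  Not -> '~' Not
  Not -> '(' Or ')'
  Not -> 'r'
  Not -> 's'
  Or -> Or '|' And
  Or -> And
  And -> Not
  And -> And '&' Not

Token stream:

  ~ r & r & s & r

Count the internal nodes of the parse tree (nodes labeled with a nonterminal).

[Or [And [And [And [And [Not ~ [Not r]]] & [Not r]] & [Not s]] & [Not r]]]

10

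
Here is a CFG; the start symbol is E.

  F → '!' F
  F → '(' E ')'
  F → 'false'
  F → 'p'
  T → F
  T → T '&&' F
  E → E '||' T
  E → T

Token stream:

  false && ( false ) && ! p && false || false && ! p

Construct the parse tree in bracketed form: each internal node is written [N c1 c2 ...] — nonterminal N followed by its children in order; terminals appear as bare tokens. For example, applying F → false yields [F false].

E
E || T
T || T
T && F || T
T && F && F || T
T && F && F && F || T
F && F && F && F || T
false && F && F && F || T
false && ( E ) && F && F || T
false && ( T ) && F && F || T
false && ( F ) && F && F || T
false && ( false ) && F && F || T
false && ( false ) && ! F && F || T
false && ( false ) && ! p && F || T
false && ( false ) && ! p && false || T
false && ( false ) && ! p && false || T && F
false && ( false ) && ! p && false || F && F
false && ( false ) && ! p && false || false && F
false && ( false ) && ! p && false || false && ! F
false && ( false ) && ! p && false || false && ! p

[E [E [T [T [T [T [F false]] && [F ( [E [T [F false]]] )]] && [F ! [F p]]] && [F false]]] || [T [T [F false]] && [F ! [F p]]]]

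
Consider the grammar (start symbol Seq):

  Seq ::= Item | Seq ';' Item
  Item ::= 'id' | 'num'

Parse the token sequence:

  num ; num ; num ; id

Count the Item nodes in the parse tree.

4

[Seq [Seq [Seq [Seq [Item num]] ; [Item num]] ; [Item num]] ; [Item id]]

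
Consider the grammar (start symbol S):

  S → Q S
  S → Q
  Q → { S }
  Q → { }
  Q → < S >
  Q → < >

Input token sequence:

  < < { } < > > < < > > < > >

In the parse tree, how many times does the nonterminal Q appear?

[S [Q < [S [Q < [S [Q { }] [S [Q < >]]] >] [S [Q < [S [Q < >]] >] [S [Q < >]]]] >]]

7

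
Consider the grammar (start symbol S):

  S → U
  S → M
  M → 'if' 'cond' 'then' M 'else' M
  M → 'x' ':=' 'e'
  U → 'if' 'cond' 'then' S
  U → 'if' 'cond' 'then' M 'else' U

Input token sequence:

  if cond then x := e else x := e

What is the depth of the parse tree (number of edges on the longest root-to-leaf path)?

3

[S [M if cond then [M x := e] else [M x := e]]]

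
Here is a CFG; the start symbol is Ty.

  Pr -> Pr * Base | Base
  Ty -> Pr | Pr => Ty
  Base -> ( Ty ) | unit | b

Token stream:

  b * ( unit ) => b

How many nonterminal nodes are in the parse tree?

[Ty [Pr [Pr [Base b]] * [Base ( [Ty [Pr [Base unit]]] )]] => [Ty [Pr [Base b]]]]

11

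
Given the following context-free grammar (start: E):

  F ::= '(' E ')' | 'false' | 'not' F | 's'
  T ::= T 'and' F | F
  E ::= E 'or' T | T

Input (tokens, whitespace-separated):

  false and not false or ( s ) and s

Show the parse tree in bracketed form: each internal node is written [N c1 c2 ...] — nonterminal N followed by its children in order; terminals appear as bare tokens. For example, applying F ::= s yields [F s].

E
E or T
T or T
T and F or T
F and F or T
false and F or T
false and not F or T
false and not false or T
false and not false or T and F
false and not false or F and F
false and not false or ( E ) and F
false and not false or ( T ) and F
false and not false or ( F ) and F
false and not false or ( s ) and F
false and not false or ( s ) and s

[E [E [T [T [F false]] and [F not [F false]]]] or [T [T [F ( [E [T [F s]]] )]] and [F s]]]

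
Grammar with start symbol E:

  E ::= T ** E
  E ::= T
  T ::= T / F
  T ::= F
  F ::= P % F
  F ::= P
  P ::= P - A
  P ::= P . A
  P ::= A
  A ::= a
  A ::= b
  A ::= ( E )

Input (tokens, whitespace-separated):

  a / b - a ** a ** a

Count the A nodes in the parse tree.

[E [T [T [F [P [A a]]]] / [F [P [P [A b]] - [A a]]]] ** [E [T [F [P [A a]]]] ** [E [T [F [P [A a]]]]]]]

5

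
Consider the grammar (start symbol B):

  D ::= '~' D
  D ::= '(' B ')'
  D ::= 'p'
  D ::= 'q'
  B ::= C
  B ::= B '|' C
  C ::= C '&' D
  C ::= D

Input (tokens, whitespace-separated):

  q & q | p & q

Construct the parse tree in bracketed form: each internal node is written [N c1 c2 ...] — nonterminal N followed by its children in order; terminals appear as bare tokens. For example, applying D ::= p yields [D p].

B
B | C
C | C
C & D | C
D & D | C
q & D | C
q & q | C
q & q | C & D
q & q | D & D
q & q | p & D
q & q | p & q

[B [B [C [C [D q]] & [D q]]] | [C [C [D p]] & [D q]]]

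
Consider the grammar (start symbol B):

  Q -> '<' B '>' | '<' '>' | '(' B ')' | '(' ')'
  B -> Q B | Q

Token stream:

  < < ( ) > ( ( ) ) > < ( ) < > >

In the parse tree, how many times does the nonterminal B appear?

8

[B [Q < [B [Q < [B [Q ( )]] >] [B [Q ( [B [Q ( )]] )]]] >] [B [Q < [B [Q ( )] [B [Q < >]]] >]]]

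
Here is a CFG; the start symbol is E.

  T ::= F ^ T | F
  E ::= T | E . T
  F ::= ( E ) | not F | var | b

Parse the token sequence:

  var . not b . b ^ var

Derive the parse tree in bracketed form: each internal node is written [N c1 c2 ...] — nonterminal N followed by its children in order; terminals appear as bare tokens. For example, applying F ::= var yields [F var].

[E [E [E [T [F var]]] . [T [F not [F b]]]] . [T [F b] ^ [T [F var]]]]

E
E . T
E . T . T
T . T . T
F . T . T
var . T . T
var . F . T
var . not F . T
var . not b . T
var . not b . F ^ T
var . not b . b ^ T
var . not b . b ^ F
var . not b . b ^ var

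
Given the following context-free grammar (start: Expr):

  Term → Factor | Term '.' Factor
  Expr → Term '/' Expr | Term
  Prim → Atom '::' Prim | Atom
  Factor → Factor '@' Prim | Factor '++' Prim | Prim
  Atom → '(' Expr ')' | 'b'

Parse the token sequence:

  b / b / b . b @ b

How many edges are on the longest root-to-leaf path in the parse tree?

[Expr [Term [Factor [Prim [Atom b]]]] / [Expr [Term [Factor [Prim [Atom b]]]] / [Expr [Term [Term [Factor [Prim [Atom b]]]] . [Factor [Factor [Prim [Atom b]]] @ [Prim [Atom b]]]]]]]

8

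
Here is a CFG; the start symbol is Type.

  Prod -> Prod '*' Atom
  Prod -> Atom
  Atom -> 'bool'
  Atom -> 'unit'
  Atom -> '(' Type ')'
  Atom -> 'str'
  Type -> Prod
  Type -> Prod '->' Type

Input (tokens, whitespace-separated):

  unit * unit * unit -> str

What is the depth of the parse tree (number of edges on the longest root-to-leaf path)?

[Type [Prod [Prod [Prod [Atom unit]] * [Atom unit]] * [Atom unit]] -> [Type [Prod [Atom str]]]]

5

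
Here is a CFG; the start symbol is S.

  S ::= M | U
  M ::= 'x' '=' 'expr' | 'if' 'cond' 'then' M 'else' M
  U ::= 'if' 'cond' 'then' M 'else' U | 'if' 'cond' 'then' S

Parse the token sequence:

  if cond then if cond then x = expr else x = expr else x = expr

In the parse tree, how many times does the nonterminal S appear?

[S [M if cond then [M if cond then [M x = expr] else [M x = expr]] else [M x = expr]]]

1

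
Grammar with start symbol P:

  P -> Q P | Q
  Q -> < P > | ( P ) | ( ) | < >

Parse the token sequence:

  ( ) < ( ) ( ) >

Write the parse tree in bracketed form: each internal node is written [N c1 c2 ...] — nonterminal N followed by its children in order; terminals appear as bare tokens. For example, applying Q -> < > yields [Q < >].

P
Q P
( ) P
( ) Q
( ) < P >
( ) < Q P >
( ) < ( ) P >
( ) < ( ) Q >
( ) < ( ) ( ) >

[P [Q ( )] [P [Q < [P [Q ( )] [P [Q ( )]]] >]]]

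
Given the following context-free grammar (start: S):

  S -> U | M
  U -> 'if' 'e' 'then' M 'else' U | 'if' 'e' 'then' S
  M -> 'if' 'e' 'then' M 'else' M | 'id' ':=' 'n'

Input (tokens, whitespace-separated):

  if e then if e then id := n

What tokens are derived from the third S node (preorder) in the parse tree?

[S [U if e then [S [U if e then [S [M id := n]]]]]]

id := n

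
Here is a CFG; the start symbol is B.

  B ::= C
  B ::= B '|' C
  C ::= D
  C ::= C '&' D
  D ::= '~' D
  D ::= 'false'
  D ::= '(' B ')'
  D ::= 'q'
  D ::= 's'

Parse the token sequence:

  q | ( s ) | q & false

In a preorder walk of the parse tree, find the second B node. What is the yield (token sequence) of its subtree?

q | ( s )

[B [B [B [C [D q]]] | [C [D ( [B [C [D s]]] )]]] | [C [C [D q]] & [D false]]]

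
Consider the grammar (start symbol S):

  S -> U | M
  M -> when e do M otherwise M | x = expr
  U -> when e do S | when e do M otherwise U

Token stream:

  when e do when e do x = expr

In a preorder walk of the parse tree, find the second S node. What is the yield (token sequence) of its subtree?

when e do x = expr

[S [U when e do [S [U when e do [S [M x = expr]]]]]]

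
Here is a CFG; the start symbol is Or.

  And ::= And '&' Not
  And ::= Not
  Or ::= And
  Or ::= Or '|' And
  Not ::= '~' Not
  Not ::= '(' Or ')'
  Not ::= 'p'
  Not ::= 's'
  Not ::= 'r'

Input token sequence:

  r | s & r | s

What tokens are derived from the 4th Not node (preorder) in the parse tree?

[Or [Or [Or [And [Not r]]] | [And [And [Not s]] & [Not r]]] | [And [Not s]]]

s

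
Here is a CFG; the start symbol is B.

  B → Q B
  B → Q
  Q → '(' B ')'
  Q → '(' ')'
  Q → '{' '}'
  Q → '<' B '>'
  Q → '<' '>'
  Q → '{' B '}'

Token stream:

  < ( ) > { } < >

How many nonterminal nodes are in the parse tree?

[B [Q < [B [Q ( )]] >] [B [Q { }] [B [Q < >]]]]

8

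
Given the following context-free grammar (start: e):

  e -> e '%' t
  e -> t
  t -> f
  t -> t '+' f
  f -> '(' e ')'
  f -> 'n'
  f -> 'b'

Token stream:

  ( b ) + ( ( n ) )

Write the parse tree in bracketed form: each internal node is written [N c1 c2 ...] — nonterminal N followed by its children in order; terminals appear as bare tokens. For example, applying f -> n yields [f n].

[e [t [t [f ( [e [t [f b]]] )]] + [f ( [e [t [f ( [e [t [f n]]] )]]] )]]]

e
t
t + f
f + f
( e ) + f
( t ) + f
( f ) + f
( b ) + f
( b ) + ( e )
( b ) + ( t )
( b ) + ( f )
( b ) + ( ( e ) )
( b ) + ( ( t ) )
( b ) + ( ( f ) )
( b ) + ( ( n ) )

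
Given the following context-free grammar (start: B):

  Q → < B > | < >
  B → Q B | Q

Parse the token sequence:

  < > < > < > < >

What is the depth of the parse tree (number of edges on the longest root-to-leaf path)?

5

[B [Q < >] [B [Q < >] [B [Q < >] [B [Q < >]]]]]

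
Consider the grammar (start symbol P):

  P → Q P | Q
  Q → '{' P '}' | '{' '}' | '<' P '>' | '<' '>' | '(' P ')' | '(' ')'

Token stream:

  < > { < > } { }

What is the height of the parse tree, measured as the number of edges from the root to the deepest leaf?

5

[P [Q < >] [P [Q { [P [Q < >]] }] [P [Q { }]]]]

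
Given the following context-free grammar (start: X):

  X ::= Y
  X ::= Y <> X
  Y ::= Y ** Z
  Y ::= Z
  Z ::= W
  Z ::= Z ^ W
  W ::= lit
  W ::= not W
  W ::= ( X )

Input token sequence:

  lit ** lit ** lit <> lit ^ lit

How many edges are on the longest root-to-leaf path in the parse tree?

6

[X [Y [Y [Y [Z [W lit]]] ** [Z [W lit]]] ** [Z [W lit]]] <> [X [Y [Z [Z [W lit]] ^ [W lit]]]]]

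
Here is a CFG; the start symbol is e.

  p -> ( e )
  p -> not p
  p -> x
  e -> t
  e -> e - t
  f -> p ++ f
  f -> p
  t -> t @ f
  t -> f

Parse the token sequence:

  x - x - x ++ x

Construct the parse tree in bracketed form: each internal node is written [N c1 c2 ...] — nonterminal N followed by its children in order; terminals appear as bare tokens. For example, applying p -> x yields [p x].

[e [e [e [t [f [p x]]]] - [t [f [p x]]]] - [t [f [p x] ++ [f [p x]]]]]

e
e - t
e - t - t
t - t - t
f - t - t
p - t - t
x - t - t
x - f - t
x - p - t
x - x - t
x - x - f
x - x - p ++ f
x - x - x ++ f
x - x - x ++ p
x - x - x ++ x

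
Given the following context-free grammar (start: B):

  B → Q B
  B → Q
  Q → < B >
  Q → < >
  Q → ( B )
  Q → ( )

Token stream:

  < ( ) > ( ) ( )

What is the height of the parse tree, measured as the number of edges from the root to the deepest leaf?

4

[B [Q < [B [Q ( )]] >] [B [Q ( )] [B [Q ( )]]]]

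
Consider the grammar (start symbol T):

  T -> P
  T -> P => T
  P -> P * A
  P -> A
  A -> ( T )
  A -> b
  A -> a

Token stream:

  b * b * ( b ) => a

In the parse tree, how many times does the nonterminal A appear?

[T [P [P [P [A b]] * [A b]] * [A ( [T [P [A b]]] )]] => [T [P [A a]]]]

5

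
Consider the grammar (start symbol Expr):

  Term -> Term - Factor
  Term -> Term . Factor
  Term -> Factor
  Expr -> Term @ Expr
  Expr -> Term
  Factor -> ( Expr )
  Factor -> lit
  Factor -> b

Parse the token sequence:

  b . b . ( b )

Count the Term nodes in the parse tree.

[Expr [Term [Term [Term [Factor b]] . [Factor b]] . [Factor ( [Expr [Term [Factor b]]] )]]]

4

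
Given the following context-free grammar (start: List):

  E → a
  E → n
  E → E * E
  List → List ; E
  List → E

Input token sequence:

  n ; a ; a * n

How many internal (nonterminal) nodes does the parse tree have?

[List [List [List [E n]] ; [E a]] ; [E [E a] * [E n]]]

8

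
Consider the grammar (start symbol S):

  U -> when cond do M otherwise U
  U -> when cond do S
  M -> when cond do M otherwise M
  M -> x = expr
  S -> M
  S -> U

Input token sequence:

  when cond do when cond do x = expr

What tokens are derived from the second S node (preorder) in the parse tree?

[S [U when cond do [S [U when cond do [S [M x = expr]]]]]]

when cond do x = expr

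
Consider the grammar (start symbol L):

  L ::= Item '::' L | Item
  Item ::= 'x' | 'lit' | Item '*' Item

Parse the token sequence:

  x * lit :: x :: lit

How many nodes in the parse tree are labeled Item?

5

[L [Item [Item x] * [Item lit]] :: [L [Item x] :: [L [Item lit]]]]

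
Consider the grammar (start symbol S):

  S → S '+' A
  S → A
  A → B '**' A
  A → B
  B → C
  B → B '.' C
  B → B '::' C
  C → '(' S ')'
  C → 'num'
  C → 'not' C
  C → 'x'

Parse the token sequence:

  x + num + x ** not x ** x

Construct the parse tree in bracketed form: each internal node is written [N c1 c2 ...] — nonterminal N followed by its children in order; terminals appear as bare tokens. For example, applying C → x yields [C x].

[S [S [S [A [B [C x]]]] + [A [B [C num]]]] + [A [B [C x]] ** [A [B [C not [C x]]] ** [A [B [C x]]]]]]

S
S + A
S + A + A
A + A + A
B + A + A
C + A + A
x + A + A
x + B + A
x + C + A
x + num + A
x + num + B ** A
x + num + C ** A
x + num + x ** A
x + num + x ** B ** A
x + num + x ** C ** A
x + num + x ** not C ** A
x + num + x ** not x ** A
x + num + x ** not x ** B
x + num + x ** not x ** C
x + num + x ** not x ** x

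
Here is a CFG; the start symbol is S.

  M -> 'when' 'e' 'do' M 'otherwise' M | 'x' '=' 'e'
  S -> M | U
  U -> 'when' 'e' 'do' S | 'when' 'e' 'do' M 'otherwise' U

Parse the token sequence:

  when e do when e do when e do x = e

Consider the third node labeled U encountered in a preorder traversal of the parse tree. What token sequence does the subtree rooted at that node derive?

[S [U when e do [S [U when e do [S [U when e do [S [M x = e]]]]]]]]

when e do x = e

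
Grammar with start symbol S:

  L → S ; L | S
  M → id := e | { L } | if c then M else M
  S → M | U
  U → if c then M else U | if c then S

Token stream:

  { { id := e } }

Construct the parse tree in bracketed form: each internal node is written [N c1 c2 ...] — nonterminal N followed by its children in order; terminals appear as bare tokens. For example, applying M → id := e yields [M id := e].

[S [M { [L [S [M { [L [S [M id := e]]] }]]] }]]

S
M
{ L }
{ S }
{ M }
{ { L } }
{ { S } }
{ { M } }
{ { id := e } }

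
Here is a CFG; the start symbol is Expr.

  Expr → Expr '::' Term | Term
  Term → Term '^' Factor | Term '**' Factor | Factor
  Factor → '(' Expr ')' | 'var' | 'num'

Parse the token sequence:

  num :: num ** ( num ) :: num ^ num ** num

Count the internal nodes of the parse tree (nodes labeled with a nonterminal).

[Expr [Expr [Expr [Term [Factor num]]] :: [Term [Term [Factor num]] ** [Factor ( [Expr [Term [Factor num]]] )]]] :: [Term [Term [Term [Factor num]] ^ [Factor num]] ** [Factor num]]]

18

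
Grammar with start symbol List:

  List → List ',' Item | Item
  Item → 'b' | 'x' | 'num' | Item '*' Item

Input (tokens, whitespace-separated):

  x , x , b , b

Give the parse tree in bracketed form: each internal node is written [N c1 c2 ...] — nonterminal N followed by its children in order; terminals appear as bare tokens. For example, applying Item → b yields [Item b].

[List [List [List [List [Item x]] , [Item x]] , [Item b]] , [Item b]]

List
List , Item
List , Item , Item
List , Item , Item , Item
Item , Item , Item , Item
x , Item , Item , Item
x , x , Item , Item
x , x , b , Item
x , x , b , b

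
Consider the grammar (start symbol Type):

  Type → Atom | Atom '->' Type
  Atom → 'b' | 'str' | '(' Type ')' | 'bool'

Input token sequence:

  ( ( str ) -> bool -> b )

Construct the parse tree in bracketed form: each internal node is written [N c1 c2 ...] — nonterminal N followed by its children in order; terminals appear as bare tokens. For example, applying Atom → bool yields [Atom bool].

[Type [Atom ( [Type [Atom ( [Type [Atom str]] )] -> [Type [Atom bool] -> [Type [Atom b]]]] )]]

Type
Atom
( Type )
( Atom -> Type )
( ( Type ) -> Type )
( ( Atom ) -> Type )
( ( str ) -> Type )
( ( str ) -> Atom -> Type )
( ( str ) -> bool -> Type )
( ( str ) -> bool -> Atom )
( ( str ) -> bool -> b )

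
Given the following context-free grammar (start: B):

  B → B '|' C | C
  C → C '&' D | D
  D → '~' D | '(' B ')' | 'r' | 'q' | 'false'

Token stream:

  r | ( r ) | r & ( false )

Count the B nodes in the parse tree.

[B [B [B [C [D r]]] | [C [D ( [B [C [D r]]] )]]] | [C [C [D r]] & [D ( [B [C [D false]]] )]]]

5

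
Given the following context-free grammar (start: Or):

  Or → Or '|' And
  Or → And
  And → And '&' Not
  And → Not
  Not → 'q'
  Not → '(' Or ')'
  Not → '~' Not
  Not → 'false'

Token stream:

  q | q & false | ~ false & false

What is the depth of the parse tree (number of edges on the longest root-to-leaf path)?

[Or [Or [Or [And [Not q]]] | [And [And [Not q]] & [Not false]]] | [And [And [Not ~ [Not false]]] & [Not false]]]

5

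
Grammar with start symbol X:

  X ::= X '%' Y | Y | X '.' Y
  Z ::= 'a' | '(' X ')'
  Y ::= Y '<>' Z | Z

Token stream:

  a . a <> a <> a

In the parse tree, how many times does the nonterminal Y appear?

[X [X [Y [Z a]]] . [Y [Y [Y [Z a]] <> [Z a]] <> [Z a]]]

4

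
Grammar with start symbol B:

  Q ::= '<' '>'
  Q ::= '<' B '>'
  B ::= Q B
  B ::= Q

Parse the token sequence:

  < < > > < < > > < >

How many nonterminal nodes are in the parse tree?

[B [Q < [B [Q < >]] >] [B [Q < [B [Q < >]] >] [B [Q < >]]]]

10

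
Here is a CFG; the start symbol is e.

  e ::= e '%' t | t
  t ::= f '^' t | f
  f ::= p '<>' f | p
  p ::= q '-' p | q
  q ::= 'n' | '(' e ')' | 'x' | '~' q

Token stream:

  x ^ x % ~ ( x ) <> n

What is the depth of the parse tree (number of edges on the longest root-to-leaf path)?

11

[e [e [t [f [p [q x]]] ^ [t [f [p [q x]]]]]] % [t [f [p [q ~ [q ( [e [t [f [p [q x]]]]] )]]] <> [f [p [q n]]]]]]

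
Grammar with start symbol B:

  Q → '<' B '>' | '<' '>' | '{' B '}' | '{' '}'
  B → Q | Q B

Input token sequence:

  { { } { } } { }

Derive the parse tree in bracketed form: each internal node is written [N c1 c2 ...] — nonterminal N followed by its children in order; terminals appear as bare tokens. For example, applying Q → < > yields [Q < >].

[B [Q { [B [Q { }] [B [Q { }]]] }] [B [Q { }]]]

B
Q B
{ B } B
{ Q B } B
{ { } B } B
{ { } Q } B
{ { } { } } B
{ { } { } } Q
{ { } { } } { }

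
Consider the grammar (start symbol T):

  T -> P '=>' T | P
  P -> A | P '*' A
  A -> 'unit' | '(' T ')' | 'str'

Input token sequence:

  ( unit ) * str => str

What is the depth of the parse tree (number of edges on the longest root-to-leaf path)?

7

[T [P [P [A ( [T [P [A unit]]] )]] * [A str]] => [T [P [A str]]]]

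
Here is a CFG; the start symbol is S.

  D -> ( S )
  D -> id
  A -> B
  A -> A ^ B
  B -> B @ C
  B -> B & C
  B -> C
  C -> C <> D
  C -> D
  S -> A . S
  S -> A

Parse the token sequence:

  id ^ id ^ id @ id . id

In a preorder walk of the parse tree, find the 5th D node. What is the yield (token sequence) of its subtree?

id

[S [A [A [A [B [C [D id]]]] ^ [B [C [D id]]]] ^ [B [B [C [D id]]] @ [C [D id]]]] . [S [A [B [C [D id]]]]]]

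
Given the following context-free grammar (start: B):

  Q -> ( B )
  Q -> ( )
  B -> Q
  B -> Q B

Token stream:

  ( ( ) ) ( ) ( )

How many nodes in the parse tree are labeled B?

[B [Q ( [B [Q ( )]] )] [B [Q ( )] [B [Q ( )]]]]

4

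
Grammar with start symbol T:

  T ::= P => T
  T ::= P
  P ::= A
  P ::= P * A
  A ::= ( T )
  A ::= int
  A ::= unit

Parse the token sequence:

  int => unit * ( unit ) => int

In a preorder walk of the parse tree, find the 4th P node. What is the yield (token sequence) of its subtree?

[T [P [A int]] => [T [P [P [A unit]] * [A ( [T [P [A unit]]] )]] => [T [P [A int]]]]]

unit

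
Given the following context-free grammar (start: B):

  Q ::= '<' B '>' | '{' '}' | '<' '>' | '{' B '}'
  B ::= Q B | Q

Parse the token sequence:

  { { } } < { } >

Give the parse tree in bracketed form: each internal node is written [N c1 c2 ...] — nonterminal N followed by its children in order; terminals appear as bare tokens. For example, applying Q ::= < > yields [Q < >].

[B [Q { [B [Q { }]] }] [B [Q < [B [Q { }]] >]]]

B
Q B
{ B } B
{ Q } B
{ { } } B
{ { } } Q
{ { } } < B >
{ { } } < Q >
{ { } } < { } >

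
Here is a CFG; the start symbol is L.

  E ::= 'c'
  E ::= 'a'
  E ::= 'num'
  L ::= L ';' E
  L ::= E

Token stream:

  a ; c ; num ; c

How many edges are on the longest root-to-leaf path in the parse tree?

[L [L [L [L [E a]] ; [E c]] ; [E num]] ; [E c]]

5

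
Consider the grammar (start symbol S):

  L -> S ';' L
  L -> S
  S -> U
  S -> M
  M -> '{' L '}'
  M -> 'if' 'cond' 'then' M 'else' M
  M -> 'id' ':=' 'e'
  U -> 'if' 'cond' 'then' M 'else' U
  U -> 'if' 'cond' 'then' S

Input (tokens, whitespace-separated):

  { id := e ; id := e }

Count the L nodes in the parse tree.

[S [M { [L [S [M id := e]] ; [L [S [M id := e]]]] }]]

2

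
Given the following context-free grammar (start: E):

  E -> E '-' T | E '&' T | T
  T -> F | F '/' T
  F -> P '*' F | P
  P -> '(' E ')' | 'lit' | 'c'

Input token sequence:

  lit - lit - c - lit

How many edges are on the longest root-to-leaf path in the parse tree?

[E [E [E [E [T [F [P lit]]]] - [T [F [P lit]]]] - [T [F [P c]]]] - [T [F [P lit]]]]

7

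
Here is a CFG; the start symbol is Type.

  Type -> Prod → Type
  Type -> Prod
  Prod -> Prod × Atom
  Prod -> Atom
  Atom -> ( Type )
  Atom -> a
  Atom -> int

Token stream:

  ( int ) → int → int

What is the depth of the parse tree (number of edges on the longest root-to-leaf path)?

6

[Type [Prod [Atom ( [Type [Prod [Atom int]]] )]] → [Type [Prod [Atom int]] → [Type [Prod [Atom int]]]]]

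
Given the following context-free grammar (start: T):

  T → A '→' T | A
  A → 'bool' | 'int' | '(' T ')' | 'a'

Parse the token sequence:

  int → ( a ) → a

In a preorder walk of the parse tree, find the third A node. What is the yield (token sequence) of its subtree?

a

[T [A int] → [T [A ( [T [A a]] )] → [T [A a]]]]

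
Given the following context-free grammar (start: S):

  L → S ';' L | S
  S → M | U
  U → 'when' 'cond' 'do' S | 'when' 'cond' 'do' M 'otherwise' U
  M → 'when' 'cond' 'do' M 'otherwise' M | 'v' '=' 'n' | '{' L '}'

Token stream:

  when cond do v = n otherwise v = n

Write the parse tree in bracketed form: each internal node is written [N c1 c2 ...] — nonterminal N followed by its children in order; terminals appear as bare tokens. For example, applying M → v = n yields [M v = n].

S
M
when cond do M otherwise M
when cond do v = n otherwise M
when cond do v = n otherwise v = n

[S [M when cond do [M v = n] otherwise [M v = n]]]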